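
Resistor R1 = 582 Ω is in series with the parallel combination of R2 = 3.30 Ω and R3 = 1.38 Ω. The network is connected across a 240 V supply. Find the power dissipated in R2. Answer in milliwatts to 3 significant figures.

48.6 mW

Replace R2 and R3 with their parallel equivalent so the circuit becomes R1 in series with R_p.
R_p = (3.30×1.38)/(3.30+1.38) = 0.9731 Ω
R_total = 582 + 0.9731 = 583.0 Ω
I = V / R_total = 240 / 583.0 = 0.4117 A
Voltage across the parallel pair: V_p = I × R_p = 0.4117 × 0.9731 = 0.4006 V
R2 is across V_p, so use P = V²/R for that branch.
P_R2 = (0.4006)² / 3.30 = 0.04863 W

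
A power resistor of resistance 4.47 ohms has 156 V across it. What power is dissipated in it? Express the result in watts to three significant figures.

5440 W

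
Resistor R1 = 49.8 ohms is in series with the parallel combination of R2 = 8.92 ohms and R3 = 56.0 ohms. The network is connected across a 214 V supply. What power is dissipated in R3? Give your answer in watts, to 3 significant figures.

14.6 W

Reduce the parallel pair to R_p first; the network is then a simple series string.
R_p = (8.92×56.0)/(8.92+56.0) = 7.694 Ω
R_total = 49.8 + 7.694 = 57.49 Ω
I = V / R_total = 214 / 57.49 = 3.722 A
Voltage across the parallel pair: V_p = I × R_p = 3.722 × 7.694 = 28.64 V
With V_p across R3, its power is V_p²/R3.
P_R3 = (28.64)² / 56.0 = 14.65 W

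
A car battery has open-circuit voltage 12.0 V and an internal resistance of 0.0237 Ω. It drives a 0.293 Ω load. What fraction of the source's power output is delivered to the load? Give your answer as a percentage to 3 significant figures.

η = P_load/(P_load+P_int) = I²R/(I²R+I²r) = R/(R+r) — the I² cancels for series elements.
η = R / (R + r) = 0.293 / (0.293 + 0.0237) = 0.9252

92.5 %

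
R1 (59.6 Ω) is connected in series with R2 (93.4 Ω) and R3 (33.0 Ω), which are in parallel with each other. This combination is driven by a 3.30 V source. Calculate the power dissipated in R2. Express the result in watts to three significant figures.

Reduce the parallel pair to R_p first; the network is then a simple series string.
R_p = (93.4×33.0)/(93.4+33.0) = 24.38 Ω
R_total = 59.6 + 24.38 = 83.98 Ω
I = V / R_total = 3.30 / 83.98 = 0.03929 A
Voltage across the parallel pair: V_p = I × R_p = 0.03929 × 24.38 = 0.9581 V
R2 sees V_p directly, so P = V_p² / R2.
P_R2 = (0.9581)² / 93.4 = 0.009829 W

0.00983 W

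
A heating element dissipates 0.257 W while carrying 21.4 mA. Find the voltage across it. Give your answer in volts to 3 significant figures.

12.0 V

From P = V I = I²R = V²/R, with the two given quantities we get V = P / I.
V = 0.257 / 0.02140 = 12.01 V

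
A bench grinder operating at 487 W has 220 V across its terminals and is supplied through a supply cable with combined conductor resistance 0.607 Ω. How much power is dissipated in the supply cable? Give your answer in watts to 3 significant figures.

2.97 W

Only the current and the line resistance are needed for the I²R loss.
I = P / V = 487 / 220 = 2.214 A through the supply cable.
P_line = I² R_line = (2.214)² × 0.607 = 2.974 W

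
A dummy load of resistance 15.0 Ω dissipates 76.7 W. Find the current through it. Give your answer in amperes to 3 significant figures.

From P = V I = I²R = V²/R, with the two given quantities we get I = √(P / R).
I = √(76.7 / 15.0) = 2.261 A

2.26 A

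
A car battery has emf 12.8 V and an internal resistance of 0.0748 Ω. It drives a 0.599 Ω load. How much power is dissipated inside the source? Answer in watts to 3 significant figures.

The internal resistance carries the same current as the load; P_int = I²r.
I = ε / (r + R) = 12.8 / (0.0748 + 0.599) = 19.00 A
P_int = I² r = (19.00)² × 0.0748 = 26.99 W

27.0 W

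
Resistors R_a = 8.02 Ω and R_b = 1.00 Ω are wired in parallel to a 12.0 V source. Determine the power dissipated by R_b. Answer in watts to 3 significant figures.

Each parallel branch sees the full supply voltage, so P = V²/R applies directly to the target branch.
P_R_b = V² / R_b = (12.0)² / 1.00 Ω = 144.0 W

144 W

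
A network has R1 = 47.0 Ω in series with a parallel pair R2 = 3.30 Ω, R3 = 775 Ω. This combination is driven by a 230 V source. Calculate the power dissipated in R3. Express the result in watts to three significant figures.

0.291 W

Collapse R2‖R3 to a single equivalent, reducing the network to two series elements.
R_p = (3.30×775)/(3.30+775) = 3.286 Ω
R_total = 47.0 + 3.286 = 50.29 Ω
I = V / R_total = 230 / 50.29 = 4.574 A
Voltage across the parallel pair: V_p = I × R_p = 4.574 × 3.286 = 15.03 V
R3 sees V_p directly, so P = V_p² / R3.
P_R3 = (15.03)² / 775 = 0.2915 W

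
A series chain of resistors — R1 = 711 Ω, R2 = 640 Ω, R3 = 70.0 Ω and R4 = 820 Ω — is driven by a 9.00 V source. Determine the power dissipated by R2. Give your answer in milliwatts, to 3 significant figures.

10.3 mW

Since the resistors are in series they all carry the loop current I = V/R_total; the power in any one is I²R.
R_total = 711 + 640 + 70.0 + 820 = 2241 Ω
I = V / R_total = 9.00 / 2241 = 0.004016 A
P_R2 = I² × R2 = (0.004016)² × 640 = 0.01032 W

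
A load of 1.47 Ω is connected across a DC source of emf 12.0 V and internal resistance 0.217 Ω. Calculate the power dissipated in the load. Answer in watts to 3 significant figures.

Find the circuit current first, then P = I²R for the load (series elements share I).
I = ε / (r + R) = 12.0 / (0.217 + 1.47) = 7.113 A
P_load = I² R = (7.113)² × 1.47 = 74.38 W

74.4 W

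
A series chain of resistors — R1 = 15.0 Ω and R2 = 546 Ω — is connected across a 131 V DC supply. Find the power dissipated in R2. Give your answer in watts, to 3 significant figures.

The current is common to all series resistors; compute it, then apply P = I²R for the target.
R_total = 15.0 + 546 = 561.0 Ω
I = V / R_total = 131 / 561.0 = 0.2335 A
P_R2 = I² × R2 = (0.2335)² × 546 = 29.77 W

29.8 W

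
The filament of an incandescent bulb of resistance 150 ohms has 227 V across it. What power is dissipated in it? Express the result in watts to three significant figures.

344 W

We know the drop across the element and its resistance — P = V²/R, one step.
P = (227 V)² / 150 Ω = 343.5 W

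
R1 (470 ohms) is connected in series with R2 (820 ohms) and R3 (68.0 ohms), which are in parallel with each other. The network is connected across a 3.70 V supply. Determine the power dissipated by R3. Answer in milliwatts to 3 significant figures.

First combine the parallel branches into one equivalent R_p, then R1 + R_p is a series pair.
R_p = (820×68.0)/(820+68.0) = 62.79 Ω
R_total = 470 + 62.79 = 532.8 Ω
I = V / R_total = 3.70 / 532.8 = 0.006945 A
Voltage across the parallel pair: V_p = I × R_p = 0.006945 × 62.79 = 0.4361 V
With V_p across R3, its power is V_p²/R3.
P_R3 = (0.4361)² / 68.0 = 0.002796 W

2.80 mW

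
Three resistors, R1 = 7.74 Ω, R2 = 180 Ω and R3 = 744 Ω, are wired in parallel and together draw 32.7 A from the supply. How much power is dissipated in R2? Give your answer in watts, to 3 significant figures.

321 W

Parallel branches share V, not I — compute V via R_eq, then use V²/R for the target branch.
1/R_eq = 1/7.74 + 1/180 + 1/744 ⇒ R_eq = 7.348 Ω
V = I_total × R_eq = 32.70 × 7.348 = 240.3 V
P_R2 = V² / R2 = (240.3)² / 180 = 320.7 W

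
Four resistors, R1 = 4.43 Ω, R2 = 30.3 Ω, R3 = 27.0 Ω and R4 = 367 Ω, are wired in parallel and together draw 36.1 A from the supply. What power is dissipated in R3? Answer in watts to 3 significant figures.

542 W

Only the total current is stated, so first find the parallel equivalent to get the voltage across the combination.
1/R_eq = 1/4.43 + 1/30.3 + 1/27.0 + 1/367 ⇒ R_eq = 3.350 Ω
V = I_total × R_eq = 36.10 × 3.350 = 120.9 V
P_R3 = V² / R3 = (120.9)² / 27.0 = 541.7 W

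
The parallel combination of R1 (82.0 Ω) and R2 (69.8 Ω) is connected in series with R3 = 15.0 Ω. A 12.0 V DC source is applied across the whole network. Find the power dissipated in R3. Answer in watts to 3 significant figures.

Reduce the parallel combination to a single R_p; the circuit then becomes R_p in series with the remaining resistor.
R_p = (82.0×69.8)/(82.0+69.8) = 37.70 Ω
R_total = R_p + 15.0 = 37.70 + 15.0 = 52.70 Ω
I = V / R_total = 12.0 / 52.70 = 0.2277 A
R3 carries the full series current, so P = I²R.
P_R3 = (0.2277)² × 15.0 = 0.7776 W

0.778 W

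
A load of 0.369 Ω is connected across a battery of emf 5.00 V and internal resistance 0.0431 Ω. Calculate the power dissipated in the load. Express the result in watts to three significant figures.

54.3 W

The internal resistance and the load are in series, so the same I flows through both; get I from ε/(r+R), then I²R for the load.
I = ε / (r + R) = 5.00 / (0.0431 + 0.369) = 12.13 A
P_load = I² R = (12.13)² × 0.369 = 54.32 W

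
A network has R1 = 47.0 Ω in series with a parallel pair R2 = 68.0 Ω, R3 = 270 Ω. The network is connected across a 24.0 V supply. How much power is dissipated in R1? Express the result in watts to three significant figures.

Reduce the parallel pair to R_p first; the network is then a simple series string.
R_p = (68.0×270)/(68.0+270) = 54.32 Ω
R_total = 47.0 + 54.32 = 101.3 Ω
I = V / R_total = 24.0 / 101.3 = 0.2369 A
R1 carries the full series current, so P = I²R.
P_R1 = (0.2369)² × 47.0 = 2.637 W

2.64 W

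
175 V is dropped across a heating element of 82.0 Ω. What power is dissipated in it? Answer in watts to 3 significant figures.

We know the drop across the element and its resistance — P = V²/R, one step.
P = (175 V)² / 82.0 Ω = 373.5 W

373 W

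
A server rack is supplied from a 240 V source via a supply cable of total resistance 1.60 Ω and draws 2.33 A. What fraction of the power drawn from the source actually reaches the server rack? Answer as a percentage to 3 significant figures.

The supply cable carries the full 2.33 A.
P_line = I² R_line = (2.330)² × 1.60 = 8.686 W
P_source = V I = 240 × 2.330 = 559.2 W; P_load = 550.5 W
η = P_load / P_source = 550.5 / 559.2 = 0.9845

98.4 %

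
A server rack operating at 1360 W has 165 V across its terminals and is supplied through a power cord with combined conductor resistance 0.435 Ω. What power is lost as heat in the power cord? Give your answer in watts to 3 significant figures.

The power cord and load are in series, so the same current flows in both; the loss is I²R_line.
I = P / V = 1360 / 165 = 8.242 A through the power cord.
P_line = I² R_line = (8.242)² × 0.435 = 29.55 W

29.6 W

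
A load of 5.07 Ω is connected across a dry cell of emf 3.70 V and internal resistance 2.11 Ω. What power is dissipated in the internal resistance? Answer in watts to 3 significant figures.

The internal resistance carries the same current as the load; P_int = I²r.
I = ε / (r + R) = 3.70 / (2.11 + 5.07) = 0.5153 A
P_int = I² r = (0.5153)² × 2.11 = 0.5603 W

0.560 W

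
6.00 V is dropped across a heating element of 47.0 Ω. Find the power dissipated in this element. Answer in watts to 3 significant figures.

0.766 W

V and R are stated; P = V²/R avoids computing the current.
P = (6.00 V)² / 47.0 Ω = 0.7660 W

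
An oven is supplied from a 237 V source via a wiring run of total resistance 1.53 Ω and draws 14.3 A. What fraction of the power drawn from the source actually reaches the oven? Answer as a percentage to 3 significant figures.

The wiring run carries the full 14.3 A.
P_line = I² R_line = (14.30)² × 1.53 = 312.9 W
P_source = V I = 237 × 14.30 = 3389 W; P_load = 3076 W
η = P_load / P_source = 3076 / 3389 = 0.9077

90.8 %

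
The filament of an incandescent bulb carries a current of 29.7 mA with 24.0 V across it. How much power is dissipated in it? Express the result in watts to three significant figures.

0.713 W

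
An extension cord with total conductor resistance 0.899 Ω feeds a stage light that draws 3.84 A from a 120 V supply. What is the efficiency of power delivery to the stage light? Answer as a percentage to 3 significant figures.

97.1 %

The extension cord carries the full 3.84 A.
P_line = I² R_line = (3.840)² × 0.899 = 13.26 W
P_source = V I = 120 × 3.840 = 460.8 W; P_load = 447.5 W
η = P_load / P_source = 447.5 / 460.8 = 0.9712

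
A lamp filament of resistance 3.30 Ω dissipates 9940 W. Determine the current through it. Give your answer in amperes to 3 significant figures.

Inverting the appropriate power form: I = √(P / R).
I = √(9940 / 3.30) = 54.88 A

54.9 A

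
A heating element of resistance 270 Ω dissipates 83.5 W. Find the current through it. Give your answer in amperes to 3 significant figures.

Rearranging the power relation for the two known quantities gives I = √(P / R).
I = √(83.5 / 270) = 0.5561 A

0.556 A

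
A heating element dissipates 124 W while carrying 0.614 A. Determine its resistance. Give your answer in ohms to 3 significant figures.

329 Ω

Inverting the appropriate power form: R = P / I².
R = 124 / (0.6140)² = 328.9 Ω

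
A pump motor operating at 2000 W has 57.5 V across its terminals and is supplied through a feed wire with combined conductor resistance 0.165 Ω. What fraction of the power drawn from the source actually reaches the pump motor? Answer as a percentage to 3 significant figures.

I = P / V = 2000 / 57.5 = 34.78 A through the feed wire.
P_line = I² R_line = (34.78)² × 0.165 = 199.6 W
P_source = P_load + P_line = 2000 + 199.6 = 2200 W
η = P_load / P_source = 2000 / 2200 = 0.9092

90.9 %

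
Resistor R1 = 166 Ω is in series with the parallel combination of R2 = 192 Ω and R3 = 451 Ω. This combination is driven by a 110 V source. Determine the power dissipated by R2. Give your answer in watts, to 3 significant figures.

12.6 W

Replace R2 and R3 with their parallel equivalent so the circuit becomes R1 in series with R_p.
R_p = (192×451)/(192+451) = 134.7 Ω
R_total = 166 + 134.7 = 300.7 Ω
I = V / R_total = 110 / 300.7 = 0.3659 A
Voltage across the parallel pair: V_p = I × R_p = 0.3659 × 134.7 = 49.27 V
R2 sees V_p directly, so P = V_p² / R2.
P_R2 = (49.27)² / 192 = 12.64 W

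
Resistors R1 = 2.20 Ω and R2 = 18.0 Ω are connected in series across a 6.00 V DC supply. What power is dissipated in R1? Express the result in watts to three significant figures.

0.194 W

In a series string the same current flows through every resistor — find that current, then P = I²R for the one we want.
R_total = 2.20 + 18.0 = 20.20 Ω
I = V / R_total = 6.00 / 20.20 = 0.2970 A
P_R1 = I² × R1 = (0.2970)² × 2.20 = 0.1941 W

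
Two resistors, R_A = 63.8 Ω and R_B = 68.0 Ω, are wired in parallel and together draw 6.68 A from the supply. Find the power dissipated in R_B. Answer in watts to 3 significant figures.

711 W

Only the total current is stated, so first find the parallel equivalent to get the voltage across the combination.
1/R_eq = 1/63.8 + 1/68.0 ⇒ R_eq = 32.92 Ω
V = I_total × R_eq = 6.680 × 32.92 = 219.9 V
P_R_B = V² / R_B = (219.9)² / 68.0 = 711.0 W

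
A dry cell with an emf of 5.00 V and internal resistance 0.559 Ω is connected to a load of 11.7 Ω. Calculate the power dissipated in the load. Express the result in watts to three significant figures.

1.95 W

With r and R in series, I = ε/(r+R); the load dissipates I²R.
I = ε / (r + R) = 5.00 / (0.559 + 11.7) = 0.4079 A
P_load = I² R = (0.4079)² × 11.7 = 1.946 W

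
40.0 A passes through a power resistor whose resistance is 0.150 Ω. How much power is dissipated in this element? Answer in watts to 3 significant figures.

Knowing I and R, the power is just I²R — no need to find V first.
P = (40.00 A)² × 0.150 Ω = 240.0 W

240 W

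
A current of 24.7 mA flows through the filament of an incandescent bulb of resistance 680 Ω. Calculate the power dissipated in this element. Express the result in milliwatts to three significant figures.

415 mW

Knowing I and R, the power is just I²R — no need to find V first.
P = (0.02470 A)² × 680 Ω = 0.4149 W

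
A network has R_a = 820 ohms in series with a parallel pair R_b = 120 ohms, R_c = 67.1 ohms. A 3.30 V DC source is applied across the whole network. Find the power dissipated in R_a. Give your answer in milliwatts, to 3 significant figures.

12.0 mW

Collapse R_b‖R_c to a single equivalent, reducing the network to two series elements.
R_p = (120×67.1)/(120+67.1) = 43.04 Ω
R_total = 820 + 43.04 = 863.0 Ω
I = V / R_total = 3.30 / 863.0 = 0.003824 A
The full supply current passes through R_a: P = I²R.
P_R_a = (0.003824)² × 820 = 0.01199 W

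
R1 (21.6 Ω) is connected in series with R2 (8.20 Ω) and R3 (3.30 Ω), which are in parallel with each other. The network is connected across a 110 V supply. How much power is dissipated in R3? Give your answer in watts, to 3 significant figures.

35.4 W

Reduce the parallel pair to R_p first; the network is then a simple series string.
R_p = (8.20×3.30)/(8.20+3.30) = 2.353 Ω
R_total = 21.6 + 2.353 = 23.95 Ω
I = V / R_total = 110 / 23.95 = 4.592 A
Voltage across the parallel pair: V_p = I × R_p = 4.592 × 2.353 = 10.81 V
R3 is across V_p, so use P = V²/R for that branch.
P_R3 = (10.81)² / 3.30 = 35.38 W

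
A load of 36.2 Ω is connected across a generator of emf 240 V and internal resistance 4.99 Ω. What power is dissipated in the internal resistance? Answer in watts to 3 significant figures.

169 W

Internal loss is I²r, with I set by the total series resistance r+R.
I = ε / (r + R) = 240 / (4.99 + 36.2) = 5.827 A
P_int = I² r = (5.827)² × 4.99 = 169.4 W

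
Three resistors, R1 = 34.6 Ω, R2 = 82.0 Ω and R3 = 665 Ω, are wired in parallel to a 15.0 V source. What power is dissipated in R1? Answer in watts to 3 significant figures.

6.50 W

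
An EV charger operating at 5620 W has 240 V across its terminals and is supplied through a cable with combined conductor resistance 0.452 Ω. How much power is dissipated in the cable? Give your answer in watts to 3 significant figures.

248 W

Line loss is just I²R for the cable — we know both I and R_line directly.
I = P / V = 5620 / 240 = 23.42 A through the cable.
P_line = I² R_line = (23.42)² × 0.452 = 247.8 W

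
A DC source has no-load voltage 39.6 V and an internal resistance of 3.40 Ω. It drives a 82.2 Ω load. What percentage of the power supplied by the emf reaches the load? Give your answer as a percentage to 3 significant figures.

η = P_load/(P_load+P_int) = I²R/(I²R+I²r) = R/(R+r) — the I² cancels for series elements.
η = R / (R + r) = 82.2 / (82.2 + 3.40) = 0.9603

96.0 %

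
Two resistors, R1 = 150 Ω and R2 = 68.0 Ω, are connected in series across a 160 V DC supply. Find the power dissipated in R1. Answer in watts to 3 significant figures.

80.8 W

Series elements share the same current, so find I first, then use P = I²R.
R_total = 150 + 68.0 = 218.0 Ω
I = V / R_total = 160 / 218.0 = 0.7339 A
P_R1 = I² × R1 = (0.7339)² × 150 = 80.80 W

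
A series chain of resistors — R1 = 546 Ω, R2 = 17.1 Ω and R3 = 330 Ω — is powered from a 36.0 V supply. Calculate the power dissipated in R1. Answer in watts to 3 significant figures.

0.887 W

In a series string the same current flows through every resistor — find that current, then P = I²R for the one we want.
R_total = 546 + 17.1 + 330 = 893.1 Ω
I = V / R_total = 36.0 / 893.1 = 0.04031 A
P_R1 = I² × R1 = (0.04031)² × 546 = 0.8872 W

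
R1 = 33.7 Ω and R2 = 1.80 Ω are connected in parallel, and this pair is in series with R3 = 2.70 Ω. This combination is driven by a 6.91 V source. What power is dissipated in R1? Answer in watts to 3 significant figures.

0.213 W

Combine R1 and R2 into their parallel equivalent first, reducing the network to two series resistors.
R_p = (33.7×1.80)/(33.7+1.80) = 1.709 Ω
R_total = R_p + 2.70 = 1.709 + 2.70 = 4.409 Ω
I = V / R_total = 6.91 / 4.409 = 1.567 A
Voltage across the parallel pair: V_p = I × R_p = 1.567 × 1.709 = 2.678 V
R1 has V_p across it, so P = V_p²/R1.
P_R1 = (2.678)² / 33.7 = 0.2128 W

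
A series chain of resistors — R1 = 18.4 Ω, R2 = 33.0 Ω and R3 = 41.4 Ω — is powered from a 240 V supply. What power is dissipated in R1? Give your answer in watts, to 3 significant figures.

123 W

Series elements share the same current, so find I first, then use P = I²R.
R_total = 18.4 + 33.0 + 41.4 = 92.80 Ω
I = V / R_total = 240 / 92.80 = 2.586 A
P_R1 = I² × R1 = (2.586)² × 18.4 = 123.1 W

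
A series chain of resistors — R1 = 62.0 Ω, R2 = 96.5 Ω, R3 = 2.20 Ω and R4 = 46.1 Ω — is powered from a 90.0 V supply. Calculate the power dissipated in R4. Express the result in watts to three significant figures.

8.73 W

Series elements share the same current, so find I first, then use P = I²R.
R_total = 62.0 + 96.5 + 2.20 + 46.1 = 206.8 Ω
I = V / R_total = 90.0 / 206.8 = 0.4352 A
P_R4 = I² × R4 = (0.4352)² × 46.1 = 8.731 W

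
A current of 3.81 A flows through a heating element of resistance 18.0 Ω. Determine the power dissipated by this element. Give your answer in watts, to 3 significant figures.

261 W

Knowing I and R, the power is just I²R — no need to find V first.
P = (3.810 A)² × 18.0 Ω = 261.3 W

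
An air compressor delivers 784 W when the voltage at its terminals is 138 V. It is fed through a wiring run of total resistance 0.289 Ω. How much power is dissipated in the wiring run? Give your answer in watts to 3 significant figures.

The wiring run and load are in series, so the same current flows in both; the loss is I²R_line.
I = P / V = 784 / 138 = 5.681 A through the wiring run.
P_line = I² R_line = (5.681)² × 0.289 = 9.328 W

9.33 W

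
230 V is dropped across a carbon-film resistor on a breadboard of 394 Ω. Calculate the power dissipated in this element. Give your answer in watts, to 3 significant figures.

134 W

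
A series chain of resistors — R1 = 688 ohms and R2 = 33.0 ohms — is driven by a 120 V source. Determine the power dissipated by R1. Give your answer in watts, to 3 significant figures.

19.1 W

The current is common to all series resistors; compute it, then apply P = I²R for the target.
R_total = 688 + 33.0 = 721.0 Ω
I = V / R_total = 120 / 721.0 = 0.1664 A
P_R1 = I² × R1 = (0.1664)² × 688 = 19.06 W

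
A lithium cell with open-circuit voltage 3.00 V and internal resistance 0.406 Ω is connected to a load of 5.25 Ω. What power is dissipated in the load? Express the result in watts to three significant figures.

With r and R in series, I = ε/(r+R); the load dissipates I²R.
I = ε / (r + R) = 3.00 / (0.406 + 5.25) = 0.5304 A
P_load = I² R = (0.5304)² × 5.25 = 1.477 W

1.48 W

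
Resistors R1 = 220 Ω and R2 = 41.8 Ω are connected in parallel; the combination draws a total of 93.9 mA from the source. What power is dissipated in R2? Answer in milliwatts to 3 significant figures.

Only the total current is stated, so first find the parallel equivalent to get the voltage across the combination.
1/R_eq = 1/220 + 1/41.8 ⇒ R_eq = 35.13 Ω
V = I_total × R_eq = 0.09390 × 35.13 = 3.298 V
P_R2 = V² / R2 = (3.298)² / 41.8 = 0.2603 W

260 mW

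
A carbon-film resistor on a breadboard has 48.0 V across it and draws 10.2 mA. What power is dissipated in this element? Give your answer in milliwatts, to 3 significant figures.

490 mW

Since both terminal voltage and current are stated, P = V I gives the power in one step.
P = 48.0 V × 0.01020 A = 0.4896 W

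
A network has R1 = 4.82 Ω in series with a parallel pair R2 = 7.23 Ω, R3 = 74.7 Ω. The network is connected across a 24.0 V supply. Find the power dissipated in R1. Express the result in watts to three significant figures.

21.3 W

Replace R2 and R3 with their parallel equivalent so the circuit becomes R1 in series with R_p.
R_p = (7.23×74.7)/(7.23+74.7) = 6.592 Ω
R_total = 4.82 + 6.592 = 11.41 Ω
I = V / R_total = 24.0 / 11.41 = 2.103 A
R1 is in the main series path, so its power is I²R1.
P_R1 = (2.103)² × 4.82 = 21.32 W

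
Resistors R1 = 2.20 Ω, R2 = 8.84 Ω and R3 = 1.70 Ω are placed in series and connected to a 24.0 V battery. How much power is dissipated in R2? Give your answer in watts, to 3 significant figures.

31.4 W

Every series element carries the same I. Get I from the total resistance, then P = I² × R2.
R_total = 2.20 + 8.84 + 1.70 = 12.74 Ω
I = V / R_total = 24.0 / 12.74 = 1.884 A
P_R2 = I² × R2 = (1.884)² × 8.84 = 31.37 W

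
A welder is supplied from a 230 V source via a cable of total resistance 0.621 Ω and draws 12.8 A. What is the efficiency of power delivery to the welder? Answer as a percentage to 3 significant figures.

The cable carries the full 12.8 A.
P_line = I² R_line = (12.80)² × 0.621 = 101.7 W
P_source = V I = 230 × 12.80 = 2944 W; P_load = 2842 W
η = P_load / P_source = 2842 / 2944 = 0.9654

96.5 %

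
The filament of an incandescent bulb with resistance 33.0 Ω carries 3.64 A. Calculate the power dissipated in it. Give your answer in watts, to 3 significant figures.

Current and resistance are given, so P = I²R is the direct form.
P = (3.640 A)² × 33.0 Ω = 437.2 W

437 W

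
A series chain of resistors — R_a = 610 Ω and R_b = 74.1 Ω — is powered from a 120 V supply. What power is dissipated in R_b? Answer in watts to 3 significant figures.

The current is common to all series resistors; compute it, then apply P = I²R for the target.
R_total = 610 + 74.1 = 684.1 Ω
I = V / R_total = 120 / 684.1 = 0.1754 A
P_R_b = I² × R_b = (0.1754)² × 74.1 = 2.280 W

2.28 W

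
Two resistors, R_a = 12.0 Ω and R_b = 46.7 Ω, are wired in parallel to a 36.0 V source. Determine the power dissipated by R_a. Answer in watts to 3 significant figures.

Parallel branches share the same voltage; P = V²/R gives the branch power in one step.
P_R_a = V² / R_a = (36.0)² / 12.0 Ω = 108.0 W

108 W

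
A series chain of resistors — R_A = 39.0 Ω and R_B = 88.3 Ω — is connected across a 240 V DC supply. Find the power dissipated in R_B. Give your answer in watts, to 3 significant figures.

314 W

Every series element carries the same I. Get I from the total resistance, then P = I² × R_B.
R_total = 39.0 + 88.3 = 127.3 Ω
I = V / R_total = 240 / 127.3 = 1.885 A
P_R_B = I² × R_B = (1.885)² × 88.3 = 313.9 W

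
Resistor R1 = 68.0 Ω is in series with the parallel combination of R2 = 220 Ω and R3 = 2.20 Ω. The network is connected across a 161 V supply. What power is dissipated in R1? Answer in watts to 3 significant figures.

358 W

Reduce the parallel pair to R_p first; the network is then a simple series string.
R_p = (220×2.20)/(220+2.20) = 2.178 Ω
R_total = 68.0 + 2.178 = 70.18 Ω
I = V / R_total = 161 / 70.18 = 2.294 A
The full supply current passes through R1: P = I²R.
P_R1 = (2.294)² × 68.0 = 357.9 W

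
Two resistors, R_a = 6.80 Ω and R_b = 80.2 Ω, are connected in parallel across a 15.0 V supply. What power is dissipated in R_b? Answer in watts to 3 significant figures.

2.81 W

Parallel branches share the same voltage; P = V²/R gives the branch power in one step.
P_R_b = V² / R_b = (15.0)² / 80.2 Ω = 2.805 W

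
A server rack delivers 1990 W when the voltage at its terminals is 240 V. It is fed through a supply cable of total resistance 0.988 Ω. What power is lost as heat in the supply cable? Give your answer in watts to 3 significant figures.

67.9 W

Only the current and the line resistance are needed for the I²R loss.
I = P / V = 1990 / 240 = 8.292 A through the supply cable.
P_line = I² R_line = (8.292)² × 0.988 = 67.93 W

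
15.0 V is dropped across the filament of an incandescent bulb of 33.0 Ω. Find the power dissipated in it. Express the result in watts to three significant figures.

6.82 W

V and R are stated; P = V²/R avoids computing the current.
P = (15.0 V)² / 33.0 Ω = 6.818 W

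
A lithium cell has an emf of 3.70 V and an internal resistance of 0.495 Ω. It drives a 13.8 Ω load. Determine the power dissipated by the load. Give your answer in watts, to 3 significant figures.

0.925 W

The internal resistance and the load are in series, so the same I flows through both; get I from ε/(r+R), then I²R for the load.
I = ε / (r + R) = 3.70 / (0.495 + 13.8) = 0.2588 A
P_load = I² R = (0.2588)² × 13.8 = 0.9245 W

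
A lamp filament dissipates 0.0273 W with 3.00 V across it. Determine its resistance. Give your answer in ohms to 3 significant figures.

330 Ω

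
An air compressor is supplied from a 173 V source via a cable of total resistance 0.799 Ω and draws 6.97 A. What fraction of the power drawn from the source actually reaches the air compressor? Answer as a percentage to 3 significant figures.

The cable carries the full 6.97 A.
P_line = I² R_line = (6.970)² × 0.799 = 38.82 W
P_source = V I = 173 × 6.970 = 1206 W; P_load = 1167 W
η = P_load / P_source = 1167 / 1206 = 0.9678

96.8 %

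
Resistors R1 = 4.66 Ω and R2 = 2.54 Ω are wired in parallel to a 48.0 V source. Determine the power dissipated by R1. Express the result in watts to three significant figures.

494 W

The supply voltage appears across each parallel branch — just use P = V²/R1.
P_R1 = V² / R1 = (48.0)² / 4.66 Ω = 494.4 W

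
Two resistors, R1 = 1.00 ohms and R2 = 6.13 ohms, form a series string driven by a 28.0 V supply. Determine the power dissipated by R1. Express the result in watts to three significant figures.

Series elements share the same current, so find I first, then use P = I²R.
R_total = 1.00 + 6.13 = 7.130 Ω
I = V / R_total = 28.0 / 7.130 = 3.927 A
P_R1 = I² × R1 = (3.927)² × 1.00 = 15.42 W

15.4 W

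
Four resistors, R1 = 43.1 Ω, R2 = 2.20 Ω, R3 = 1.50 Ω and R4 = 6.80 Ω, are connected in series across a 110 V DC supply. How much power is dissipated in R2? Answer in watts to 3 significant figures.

The current is common to all series resistors; compute it, then apply P = I²R for the target.
R_total = 43.1 + 2.20 + 1.50 + 6.80 = 53.60 Ω
I = V / R_total = 110 / 53.60 = 2.052 A
P_R2 = I² × R2 = (2.052)² × 2.20 = 9.266 W

9.27 W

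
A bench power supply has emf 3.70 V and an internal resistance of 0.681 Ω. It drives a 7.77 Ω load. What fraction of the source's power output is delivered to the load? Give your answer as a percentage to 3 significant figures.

Both r and R carry the same current, so the power split is just the resistance split: η = R/(R+r).
η = R / (R + r) = 7.77 / (7.77 + 0.681) = 0.9194

91.9 %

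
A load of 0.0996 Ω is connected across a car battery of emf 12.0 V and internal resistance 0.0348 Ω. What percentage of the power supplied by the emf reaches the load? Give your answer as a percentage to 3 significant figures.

74.1 %

The source delivers εI, of which I²R reaches the load and I²r is lost; since I is common, η = R/(R+r).
η = R / (R + r) = 0.0996 / (0.0996 + 0.0348) = 0.7411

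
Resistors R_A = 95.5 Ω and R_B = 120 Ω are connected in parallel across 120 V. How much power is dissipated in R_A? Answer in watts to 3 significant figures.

151 W

Parallel branches share the same voltage; P = V²/R gives the branch power in one step.
P_R_A = V² / R_A = (120)² / 95.5 Ω = 150.8 W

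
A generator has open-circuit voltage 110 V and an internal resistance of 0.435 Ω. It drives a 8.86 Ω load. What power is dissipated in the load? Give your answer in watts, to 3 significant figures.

Find the circuit current first, then P = I²R for the load (series elements share I).
I = ε / (r + R) = 110 / (0.435 + 8.86) = 11.83 A
P_load = I² R = (11.83)² × 8.86 = 1241 W

1240 W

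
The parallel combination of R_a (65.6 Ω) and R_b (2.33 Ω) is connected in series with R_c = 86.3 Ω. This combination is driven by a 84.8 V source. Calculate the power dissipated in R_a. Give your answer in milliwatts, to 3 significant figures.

Reduce the parallel combination to a single R_p; the circuit then becomes R_p in series with the remaining resistor.
R_p = (65.6×2.33)/(65.6+2.33) = 2.250 Ω
R_total = R_p + 86.3 = 2.250 + 86.3 = 88.55 Ω
I = V / R_total = 84.8 / 88.55 = 0.9577 A
Voltage across the parallel pair: V_p = I × R_p = 0.9577 × 2.250 = 2.155 V
R_a has V_p across it, so P = V_p²/R_a.
P_R_a = (2.155)² / 65.6 = 0.07078 W

70.8 mW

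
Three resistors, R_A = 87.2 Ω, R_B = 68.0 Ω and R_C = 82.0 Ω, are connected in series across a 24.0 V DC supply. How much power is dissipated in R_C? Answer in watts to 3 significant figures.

Series elements share the same current, so find I first, then use P = I²R.
R_total = 87.2 + 68.0 + 82.0 = 237.2 Ω
I = V / R_total = 24.0 / 237.2 = 0.1012 A
P_R_C = I² × R_C = (0.1012)² × 82.0 = 0.8395 W

0.839 W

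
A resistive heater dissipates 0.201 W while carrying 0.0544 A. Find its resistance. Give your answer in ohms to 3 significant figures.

67.9 Ω

From P = V I = I²R = V²/R, with the two given quantities we get R = P / I².
R = 0.201 / (0.05440)² = 67.92 Ω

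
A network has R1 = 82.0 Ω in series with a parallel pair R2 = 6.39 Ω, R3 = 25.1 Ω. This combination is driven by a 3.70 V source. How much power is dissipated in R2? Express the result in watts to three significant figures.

0.00733 W

Replace R2 and R3 with their parallel equivalent so the circuit becomes R1 in series with R_p.
R_p = (6.39×25.1)/(6.39+25.1) = 5.093 Ω
R_total = 82.0 + 5.093 = 87.09 Ω
I = V / R_total = 3.70 / 87.09 = 0.04248 A
Voltage across the parallel pair: V_p = I × R_p = 0.04248 × 5.093 = 0.2164 V
R2 sees V_p directly, so P = V_p² / R2.
P_R2 = (0.2164)² / 6.39 = 0.007327 W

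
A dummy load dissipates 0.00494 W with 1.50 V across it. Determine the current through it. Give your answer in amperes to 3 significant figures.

0.00329 A

The two known quantities fix the third via I = P / V.
I = 0.00494 / 1.50 = 0.003293 A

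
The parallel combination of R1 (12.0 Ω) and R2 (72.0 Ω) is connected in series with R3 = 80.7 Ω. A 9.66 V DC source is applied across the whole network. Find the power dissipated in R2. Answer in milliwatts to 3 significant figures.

16.6 mW

Combine R1 and R2 into their parallel equivalent first, reducing the network to two series resistors.
R_p = (12.0×72.0)/(12.0+72.0) = 10.29 Ω
R_total = R_p + 80.7 = 10.29 + 80.7 = 90.99 Ω
I = V / R_total = 9.66 / 90.99 = 0.1062 A
Voltage across the parallel pair: V_p = I × R_p = 0.1062 × 10.29 = 1.092 V
Use P = V²/R for R2 with V = V_p.
P_R2 = (1.092)² / 72.0 = 0.01656 W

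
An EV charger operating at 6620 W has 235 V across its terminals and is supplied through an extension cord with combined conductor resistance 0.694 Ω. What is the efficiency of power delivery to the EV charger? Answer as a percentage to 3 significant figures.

I = P / V = 6620 / 235 = 28.17 A through the extension cord.
P_line = I² R_line = (28.17)² × 0.694 = 550.7 W
P_source = P_load + P_line = 6620 + 550.7 = 7171 W
η = P_load / P_source = 6620 / 7171 = 0.9232

92.3 %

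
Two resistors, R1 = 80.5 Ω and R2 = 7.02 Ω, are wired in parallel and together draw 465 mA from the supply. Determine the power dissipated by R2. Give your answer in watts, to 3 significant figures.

We need the common branch voltage; get it from I_total × R_eq, then P = V²/R for the branch.
1/R_eq = 1/80.5 + 1/7.02 ⇒ R_eq = 6.457 Ω
V = I_total × R_eq = 0.4650 × 6.457 = 3.002 V
P_R2 = V² / R2 = (3.002)² / 7.02 = 1.284 W

1.28 W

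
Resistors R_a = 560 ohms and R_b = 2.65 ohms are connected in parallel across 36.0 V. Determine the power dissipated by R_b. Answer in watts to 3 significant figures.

489 W

Parallel branches share the same voltage; P = V²/R gives the branch power in one step.
P_R_b = V² / R_b = (36.0)² / 2.65 Ω = 489.1 W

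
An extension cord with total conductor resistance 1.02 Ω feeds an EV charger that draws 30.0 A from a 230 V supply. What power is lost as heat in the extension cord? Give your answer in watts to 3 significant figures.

The extension cord is a series resistance carrying the load current; its dissipation is I²R_line.
The extension cord carries the full 30.0 A.
P_line = I² R_line = (30.00)² × 1.02 = 918.0 W

918 W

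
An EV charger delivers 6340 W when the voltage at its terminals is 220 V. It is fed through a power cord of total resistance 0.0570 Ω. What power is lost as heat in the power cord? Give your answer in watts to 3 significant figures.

Line loss is just I²R for the cable — we know both I and R_line directly.
I = P / V = 6340 / 220 = 28.82 A through the power cord.
P_line = I² R_line = (28.82)² × 0.0570 = 47.34 W

47.3 W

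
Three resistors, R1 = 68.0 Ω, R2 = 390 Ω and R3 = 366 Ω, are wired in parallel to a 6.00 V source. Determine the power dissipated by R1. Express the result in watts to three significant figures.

Parallel branches share the same voltage; P = V²/R gives the branch power in one step.
P_R1 = V² / R1 = (6.00)² / 68.0 Ω = 0.5294 W

0.529 W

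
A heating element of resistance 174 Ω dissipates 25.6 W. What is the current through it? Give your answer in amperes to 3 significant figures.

From P = V I = I²R = V²/R, with the two given quantities we get I = √(P / R).
I = √(25.6 / 174) = 0.3836 A

0.384 A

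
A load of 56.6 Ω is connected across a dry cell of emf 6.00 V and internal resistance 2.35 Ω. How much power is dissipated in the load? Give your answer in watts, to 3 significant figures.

The internal resistance and the load are in series, so the same I flows through both; get I from ε/(r+R), then I²R for the load.
I = ε / (r + R) = 6.00 / (2.35 + 56.6) = 0.1018 A
P_load = I² R = (0.1018)² × 56.6 = 0.5863 W

0.586 W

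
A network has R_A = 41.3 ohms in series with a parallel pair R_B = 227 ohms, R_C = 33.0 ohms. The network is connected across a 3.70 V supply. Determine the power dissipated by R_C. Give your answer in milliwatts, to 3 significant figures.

Collapse R_B‖R_C to a single equivalent, reducing the network to two series elements.
R_p = (227×33.0)/(227+33.0) = 28.81 Ω
R_total = 41.3 + 28.81 = 70.11 Ω
I = V / R_total = 3.70 / 70.11 = 0.05277 A
Voltage across the parallel pair: V_p = I × R_p = 0.05277 × 28.81 = 1.520 V
With V_p across R_C, its power is V_p²/R_C.
P_R_C = (1.520)² / 33.0 = 0.07006 W

70.1 mW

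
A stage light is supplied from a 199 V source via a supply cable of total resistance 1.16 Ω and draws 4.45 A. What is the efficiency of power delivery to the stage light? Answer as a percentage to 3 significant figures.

The supply cable carries the full 4.45 A.
P_line = I² R_line = (4.450)² × 1.16 = 22.97 W
P_source = V I = 199 × 4.450 = 885.6 W; P_load = 862.6 W
η = P_load / P_source = 862.6 / 885.6 = 0.9741

97.4 %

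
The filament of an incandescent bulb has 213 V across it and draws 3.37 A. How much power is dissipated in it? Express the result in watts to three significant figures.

With V and I both given, power follows immediately from P = V I.
P = 213 V × 3.370 A = 717.8 W

718 W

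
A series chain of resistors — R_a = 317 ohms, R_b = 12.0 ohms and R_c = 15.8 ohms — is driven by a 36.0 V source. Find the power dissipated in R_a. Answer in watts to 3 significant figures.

3.46 W

Series elements share the same current, so find I first, then use P = I²R.
R_total = 317 + 12.0 + 15.8 = 344.8 Ω
I = V / R_total = 36.0 / 344.8 = 0.1044 A
P_R_a = I² × R_a = (0.1044)² × 317 = 3.456 W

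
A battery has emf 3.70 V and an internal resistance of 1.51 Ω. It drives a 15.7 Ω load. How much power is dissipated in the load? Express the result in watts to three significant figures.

The internal resistance and the load are in series, so the same I flows through both; get I from ε/(r+R), then I²R for the load.
I = ε / (r + R) = 3.70 / (1.51 + 15.7) = 0.2150 A
P_load = I² R = (0.2150)² × 15.7 = 0.7257 W

0.726 W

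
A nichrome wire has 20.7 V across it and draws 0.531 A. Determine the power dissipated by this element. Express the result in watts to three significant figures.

V and I are known directly — P = V I, no intermediate step needed.
P = 20.7 V × 0.5310 A = 10.99 W

11.0 W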